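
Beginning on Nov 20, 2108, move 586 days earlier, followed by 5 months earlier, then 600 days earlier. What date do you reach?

Subtracting 586 days from November 20, 2108:
Going back 20 days from November 20, 2108 reaches the end of the previous month; 586 − 20 = 566 left.
October 2108 has 31 days: 566 − 31 = 535 left.
September 2108 has 30 days: 535 − 30 = 505 left.
August 2108 has 31 days: 505 − 31 = 474 left.
July 2108 has 31 days: 474 − 31 = 443 left.
June 2108 has 30 days: 443 − 30 = 413 left.
May 2108 has 31 days: 413 − 31 = 382 left.
April 2108 has 30 days: 382 − 30 = 352 left.
March 2108 has 31 days: 352 − 31 = 321 left.
February 2108 has 29 days (2108 is a leap year): 321 − 29 = 292 left.
January 2108 has 31 days: 292 − 31 = 261 left.
December 2107 has 31 days: 261 − 31 = 230 left.
November 2107 has 30 days: 230 − 30 = 200 left.
October 2107 has 31 days: 200 − 31 = 169 left.
September 2107 has 30 days: 169 − 30 = 139 left.
August 2107 has 31 days: 139 − 31 = 108 left.
July 2107 has 31 days: 108 − 31 = 77 left.
June 2107 has 30 days: 77 − 30 = 47 left.
May 2107 has 31 days: 47 − 31 = 16 left.
April 2107 has 30 days; 30 − 16 = 14 → April 14, 2107.
Going back 5 months from April 14, 2107:
month 4 − 5 = -1, which is month 11 of year 2106 → November 2106.
Day 14 is valid in November, giving November 14, 2106.
Counting back 600 days from November 14, 2106:
Going back 14 days from November 14, 2106 reaches the end of the previous month; 600 − 14 = 586 left.
October 2106 has 31 days: 586 − 31 = 555 left.
September 2106 has 30 days: 555 − 30 = 525 left.
August 2106 has 31 days: 525 − 31 = 494 left.
July 2106 has 31 days: 494 − 31 = 463 left.
June 2106 has 30 days: 463 − 30 = 433 left.
May 2106 has 31 days: 433 − 31 = 402 left.
April 2106 has 30 days: 402 − 30 = 372 left.
March 2106 has 31 days: 372 − 31 = 341 left.
February 2106 has 28 days (2106 is not a leap year): 341 − 28 = 313 left.
January 2106 has 31 days: 313 − 31 = 282 left.
December 2105 has 31 days: 282 − 31 = 251 left.
November 2105 has 30 days: 251 − 30 = 221 left.
October 2105 has 31 days: 221 − 31 = 190 left.
September 2105 has 30 days: 190 − 30 = 160 left.
August 2105 has 31 days: 160 − 31 = 129 left.
July 2105 has 31 days: 129 − 31 = 98 left.
June 2105 has 30 days: 98 − 30 = 68 left.
May 2105 has 31 days: 68 − 31 = 37 left.
April 2105 has 30 days: 37 − 30 = 7 left.
March 2105 has 31 days; 31 − 7 = 24 → March 24, 2105.

March 24, 2105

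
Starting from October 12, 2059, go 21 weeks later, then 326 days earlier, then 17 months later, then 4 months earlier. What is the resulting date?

May 16, 2060

Advancing 21 weeks (= 147 days) from October 12, 2059:
October has 31 days, so 31 − 12 = 19 days remain after October 12, 2059; 147 − 19 = 128 left.
November 2059 has 30 days: 128 − 30 = 98 left.
December 2059 has 31 days: 98 − 31 = 67 left.
January 2060 has 31 days: 67 − 31 = 36 left.
February 2060 has 29 days (2060 is a leap year): 36 − 29 = 7 left.
7 days into March 2060 → March 7, 2060.
Going back 326 days from March 7, 2060:
Going back 7 days from March 7, 2060 reaches the end of the previous month; 326 − 7 = 319 left.
February 2060 has 29 days (2060 is a leap year): 319 − 29 = 290 left.
January 2060 has 31 days: 290 − 31 = 259 left.
December 2059 has 31 days: 259 − 31 = 228 left.
November 2059 has 30 days: 228 − 30 = 198 left.
October 2059 has 31 days: 198 − 31 = 167 left.
September 2059 has 30 days: 167 − 30 = 137 left.
August 2059 has 31 days: 137 − 31 = 106 left.
July 2059 has 31 days: 106 − 31 = 75 left.
June 2059 has 30 days: 75 − 30 = 45 left.
May 2059 has 31 days: 45 − 31 = 14 left.
April 2059 has 30 days; 30 − 14 = 16 → April 16, 2059.
Advancing 17 months from April 16, 2059:
month 4 + 17 = 21, which is month 9 of year 2060 → September 2060.
Day 16 is valid in September, giving September 16, 2060.
Subtracting 4 months from September 16, 2060:
month 9 − 4 = 5 → May 2060.
Day 16 is valid in May, giving May 16, 2060.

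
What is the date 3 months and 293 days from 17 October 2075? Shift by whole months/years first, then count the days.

November 5, 2076

Counting forward 3 months and 293 days from October 17, 2075: first the month/year part, then the days.
month 10 + 3 = 13, which is month 1 of year 2076 → January 2076.
Day 17 is valid in January, giving January 17, 2076.
Now add 293 days from January 17, 2076.
January has 31 days, so 31 − 17 = 14 days remain after January 17, 2076; 293 − 14 = 279 left.
February 2076 has 29 days (2076 is a leap year): 279 − 29 = 250 left.
March 2076 has 31 days: 250 − 31 = 219 left.
April 2076 has 30 days: 219 − 30 = 189 left.
May 2076 has 31 days: 189 − 31 = 158 left.
June 2076 has 30 days: 158 − 30 = 128 left.
July 2076 has 31 days: 128 − 31 = 97 left.
August 2076 has 31 days: 97 − 31 = 66 left.
September 2076 has 30 days: 66 − 30 = 36 left.
October 2076 has 31 days: 36 − 31 = 5 left.
5 days into November 2076 → November 5, 2076.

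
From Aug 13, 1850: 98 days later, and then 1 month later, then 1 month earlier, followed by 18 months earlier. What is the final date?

Advancing 98 days from August 13, 1850:
August has 31 days, so 31 − 13 = 18 days remain after August 13, 1850; 98 − 18 = 80 left.
September 1850 has 30 days: 80 − 30 = 50 left.
October 1850 has 31 days: 50 − 31 = 19 left.
19 days into November 1850 → November 19, 1850.
Counting forward 1 month from November 19, 1850:
month 11 + 1 = 12 → December 1850.
Day 19 is valid in December, giving December 19, 1850.
Counting back 1 month from December 19, 1850:
month 12 − 1 = 11 → November 1850.
Day 19 is valid in November, giving November 19, 1850.
Counting back 18 months from November 19, 1850:
month 11 − 18 = -7, which is month 5 of year 1849 → May 1849.
Day 19 is valid in May, giving May 19, 1849.

May 19, 1849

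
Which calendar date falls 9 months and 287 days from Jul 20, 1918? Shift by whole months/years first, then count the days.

February 1, 1920

Counting forward 9 months and 287 days from July 20, 1918: first the month/year part, then the days.
month 7 + 9 = 16, which is month 4 of year 1919 → April 1919.
Day 20 is valid in April, giving April 20, 1919.
Now add 287 days from April 20, 1919.
April has 30 days, so 30 − 20 = 10 days remain after April 20, 1919; 287 − 10 = 277 left.
May 1919 has 31 days: 277 − 31 = 246 left.
June 1919 has 30 days: 246 − 30 = 216 left.
July 1919 has 31 days: 216 − 31 = 185 left.
August 1919 has 31 days: 185 − 31 = 154 left.
September 1919 has 30 days: 154 − 30 = 124 left.
October 1919 has 31 days: 124 − 31 = 93 left.
November 1919 has 30 days: 93 − 30 = 63 left.
December 1919 has 31 days: 63 − 31 = 32 left.
January 1920 has 31 days: 32 − 31 = 1 left.
1 day into February 1920 → February 1, 1920.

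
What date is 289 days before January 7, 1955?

March 24, 1954

Counting back 289 days from January 7, 1955.
Going back 7 days from January 7, 1955 reaches the end of the previous month; 289 − 7 = 282 left.
December 1954 has 31 days: 282 − 31 = 251 left.
November 1954 has 30 days: 251 − 30 = 221 left.
October 1954 has 31 days: 221 − 31 = 190 left.
September 1954 has 30 days: 190 − 30 = 160 left.
August 1954 has 31 days: 160 − 31 = 129 left.
July 1954 has 31 days: 129 − 31 = 98 left.
June 1954 has 30 days: 98 − 30 = 68 left.
May 1954 has 31 days: 68 − 31 = 37 left.
April 1954 has 30 days: 37 − 30 = 7 left.
March 1954 has 31 days; 31 − 7 = 24 → March 24, 1954.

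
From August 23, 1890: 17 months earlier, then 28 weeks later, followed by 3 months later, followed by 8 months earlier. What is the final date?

Going back 17 months from August 23, 1890:
month 8 − 17 = -9, which is month 3 of year 1889 → March 1889.
Day 23 is valid in March, giving March 23, 1889.
Counting forward 28 weeks (= 196 days) from March 23, 1889:
March has 31 days, so 31 − 23 = 8 days remain after March 23, 1889; 196 − 8 = 188 left.
April 1889 has 30 days: 188 − 30 = 158 left.
May 1889 has 31 days: 158 − 31 = 127 left.
June 1889 has 30 days: 127 − 30 = 97 left.
July 1889 has 31 days: 97 − 31 = 66 left.
August 1889 has 31 days: 66 − 31 = 35 left.
September 1889 has 30 days: 35 − 30 = 5 left.
5 days into October 1889 → October 5, 1889.
Advancing 3 months from October 5, 1889:
month 10 + 3 = 13, which is month 1 of year 1890 → January 1890.
Day 5 is valid in January, giving January 5, 1890.
Going back 8 months from January 5, 1890:
month 1 − 8 = -7, which is month 5 of year 1889 → May 1889.
Day 5 is valid in May, giving May 5, 1889.

May 5, 1889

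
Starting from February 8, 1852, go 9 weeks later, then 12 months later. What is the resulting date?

Adding 9 weeks (= 63 days) from February 8, 1852:
February has 29 days, so 29 − 8 = 21 days remain after February 8, 1852; 63 − 21 = 42 left.
March 1852 has 31 days: 42 − 31 = 11 left.
11 days into April 1852 → April 11, 1852.
Counting forward 12 months from April 11, 1852:
month 4 + 12 = 16, which is month 4 of year 1853 → April 1853.
Day 11 is valid in April, giving April 11, 1853.

April 11, 1853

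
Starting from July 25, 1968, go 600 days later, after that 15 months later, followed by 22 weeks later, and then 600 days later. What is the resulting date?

July 10, 1973

Advancing 600 days from July 25, 1968:
July has 31 days, so 31 − 25 = 6 days remain after July 25, 1968; 600 − 6 = 594 left.
August 1968 has 31 days: 594 − 31 = 563 left.
September 1968 has 30 days: 563 − 30 = 533 left.
October 1968 has 31 days: 533 − 31 = 502 left.
November 1968 has 30 days: 502 − 30 = 472 left.
December 1968 has 31 days: 472 − 31 = 441 left.
January 1969 has 31 days: 441 − 31 = 410 left.
February 1969 has 28 days (1969 is not a leap year): 410 − 28 = 382 left.
March 1969 has 31 days: 382 − 31 = 351 left.
April 1969 has 30 days: 351 − 30 = 321 left.
May 1969 has 31 days: 321 − 31 = 290 left.
June 1969 has 30 days: 290 − 30 = 260 left.
July 1969 has 31 days: 260 − 31 = 229 left.
August 1969 has 31 days: 229 − 31 = 198 left.
September 1969 has 30 days: 198 − 30 = 168 left.
October 1969 has 31 days: 168 − 31 = 137 left.
November 1969 has 30 days: 137 − 30 = 107 left.
December 1969 has 31 days: 107 − 31 = 76 left.
January 1970 has 31 days: 76 − 31 = 45 left.
February 1970 has 28 days (1970 is not a leap year): 45 − 28 = 17 left.
17 days into March 1970 → March 17, 1970.
Counting forward 15 months from March 17, 1970:
month 3 + 15 = 18, which is month 6 of year 1971 → June 1971.
Day 17 is valid in June, giving June 17, 1971.
Adding 22 weeks (= 154 days) from June 17, 1971:
June has 30 days, so 30 − 17 = 13 days remain after June 17, 1971; 154 − 13 = 141 left.
July 1971 has 31 days: 141 − 31 = 110 left.
August 1971 has 31 days: 110 − 31 = 79 left.
September 1971 has 30 days: 79 − 30 = 49 left.
October 1971 has 31 days: 49 − 31 = 18 left.
18 days into November 1971 → November 18, 1971.
Adding 600 days from November 18, 1971:
November has 30 days, so 30 − 18 = 12 days remain after November 18, 1971; 600 − 12 = 588 left.
December 1971 has 31 days: 588 − 31 = 557 left.
January 1972 has 31 days: 557 − 31 = 526 left.
February 1972 has 29 days (1972 is a leap year): 526 − 29 = 497 left.
March 1972 has 31 days: 497 − 31 = 466 left.
April 1972 has 30 days: 466 − 30 = 436 left.
May 1972 has 31 days: 436 − 31 = 405 left.
June 1972 has 30 days: 405 − 30 = 375 left.
July 1972 has 31 days: 375 − 31 = 344 left.
August 1972 has 31 days: 344 − 31 = 313 left.
September 1972 has 30 days: 313 − 30 = 283 left.
October 1972 has 31 days: 283 − 31 = 252 left.
November 1972 has 30 days: 252 − 30 = 222 left.
December 1972 has 31 days: 222 − 31 = 191 left.
January 1973 has 31 days: 191 − 31 = 160 left.
February 1973 has 28 days (1973 is not a leap year): 160 − 28 = 132 left.
March 1973 has 31 days: 132 − 31 = 101 left.
April 1973 has 30 days: 101 − 30 = 71 left.
May 1973 has 31 days: 71 − 31 = 40 left.
June 1973 has 30 days: 40 − 30 = 10 left.
10 days into July 1973 → July 10, 1973.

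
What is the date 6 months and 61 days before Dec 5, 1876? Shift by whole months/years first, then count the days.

Counting back 6 months and 61 days from December 5, 1876: first the month/year part, then the days.
month 12 − 6 = 6 → June 1876.
Day 5 is valid in June, giving June 5, 1876.
Now subtract 61 days from June 5, 1876.
Going back 5 days from June 5, 1876 reaches the end of the previous month; 61 − 5 = 56 left.
May 1876 has 31 days: 56 − 31 = 25 left.
April 1876 has 30 days; 30 − 25 = 5 → April 5, 1876.

April 5, 1876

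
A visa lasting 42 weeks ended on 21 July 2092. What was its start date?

Going back 42 weeks = 294 days from July 21, 2092.
Going back 21 days from July 21, 2092 reaches the end of the previous month; 294 − 21 = 273 left.
June 2092 has 30 days: 273 − 30 = 243 left.
May 2092 has 31 days: 243 − 31 = 212 left.
April 2092 has 30 days: 212 − 30 = 182 left.
March 2092 has 31 days: 182 − 31 = 151 left.
February 2092 has 29 days (2092 is a leap year): 151 − 29 = 122 left.
January 2092 has 31 days: 122 − 31 = 91 left.
December 2091 has 31 days: 91 − 31 = 60 left.
November 2091 has 30 days: 60 − 30 = 30 left.
October 2091 has 31 days; 31 − 30 = 1 → October 1, 2091.

October 1, 2091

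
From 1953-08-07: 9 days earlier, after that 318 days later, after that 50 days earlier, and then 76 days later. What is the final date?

July 8, 1954

Going back 9 days from August 7, 1953:
Going back 7 days from August 7, 1953 reaches the end of the previous month; 9 − 7 = 2 left.
July 1953 has 31 days; 31 − 2 = 29 → July 29, 1953.
Counting forward 318 days from July 29, 1953:
July has 31 days, so 31 − 29 = 2 days remain after July 29, 1953; 318 − 2 = 316 left.
August 1953 has 31 days: 316 − 31 = 285 left.
September 1953 has 30 days: 285 − 30 = 255 left.
October 1953 has 31 days: 255 − 31 = 224 left.
November 1953 has 30 days: 224 − 30 = 194 left.
December 1953 has 31 days: 194 − 31 = 163 left.
January 1954 has 31 days: 163 − 31 = 132 left.
February 1954 has 28 days (1954 is not a leap year): 132 − 28 = 104 left.
March 1954 has 31 days: 104 − 31 = 73 left.
April 1954 has 30 days: 73 − 30 = 43 left.
May 1954 has 31 days: 43 − 31 = 12 left.
12 days into June 1954 → June 12, 1954.
Counting back 50 days from June 12, 1954:
Going back 12 days from June 12, 1954 reaches the end of the previous month; 50 − 12 = 38 left.
May 1954 has 31 days: 38 − 31 = 7 left.
April 1954 has 30 days; 30 − 7 = 23 → April 23, 1954.
Advancing 76 days from April 23, 1954:
April has 30 days, so 30 − 23 = 7 days remain after April 23, 1954; 76 − 7 = 69 left.
May 1954 has 31 days: 69 − 31 = 38 left.
June 1954 has 30 days: 38 − 30 = 8 left.
8 days into July 1954 → July 8, 1954.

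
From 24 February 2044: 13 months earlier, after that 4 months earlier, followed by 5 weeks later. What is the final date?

Subtracting 13 months from February 24, 2044:
month 2 − 13 = -11, which is month 1 of year 2043 → January 2043.
Day 24 is valid in January, giving January 24, 2043.
Counting back 4 months from January 24, 2043:
month 1 − 4 = -3, which is month 9 of year 2042 → September 2042.
Day 24 is valid in September, giving September 24, 2042.
Counting forward 5 weeks (= 35 days) from September 24, 2042:
September has 30 days, so 30 − 24 = 6 days remain after September 24, 2042; 35 − 6 = 29 left.
29 days into October 2042 → October 29, 2042.

October 29, 2042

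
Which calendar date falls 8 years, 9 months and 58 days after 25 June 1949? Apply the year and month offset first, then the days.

May 22, 1958

Advancing 8 years, 9 months and 58 days from June 25, 1949: first the month/year part, then the days.
+8 years → 1957; month 6 + 9 = 15, which is month 3 of year 1958 → March 1958.
Day 25 is valid in March, giving March 25, 1958.
Now add 58 days from March 25, 1958.
March has 31 days, so 31 − 25 = 6 days remain after March 25, 1958; 58 − 6 = 52 left.
April 1958 has 30 days: 52 − 30 = 22 left.
22 days into May 1958 → May 22, 1958.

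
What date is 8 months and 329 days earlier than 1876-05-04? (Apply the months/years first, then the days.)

October 10, 1874

Going back 8 months and 329 days from May 4, 1876: first the month/year part, then the days.
month 5 − 8 = -3, which is month 9 of year 1875 → September 1875.
Day 4 is valid in September, giving September 4, 1875.
Now subtract 329 days from September 4, 1875.
Going back 4 days from September 4, 1875 reaches the end of the previous month; 329 − 4 = 325 left.
August 1875 has 31 days: 325 − 31 = 294 left.
July 1875 has 31 days: 294 − 31 = 263 left.
June 1875 has 30 days: 263 − 30 = 233 left.
May 1875 has 31 days: 233 − 31 = 202 left.
April 1875 has 30 days: 202 − 30 = 172 left.
March 1875 has 31 days: 172 − 31 = 141 left.
February 1875 has 28 days (1875 is not a leap year): 141 − 28 = 113 left.
January 1875 has 31 days: 113 − 31 = 82 left.
December 1874 has 31 days: 82 − 31 = 51 left.
November 1874 has 30 days: 51 − 30 = 21 left.
October 1874 has 31 days; 31 − 21 = 10 → October 10, 1874.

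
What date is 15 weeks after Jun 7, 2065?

Adding 15 weeks = 105 days from June 7, 2065.
June has 30 days, so 30 − 7 = 23 days remain after June 7, 2065; 105 − 23 = 82 left.
July 2065 has 31 days: 82 − 31 = 51 left.
August 2065 has 31 days: 51 − 31 = 20 left.
20 days into September 2065 → September 20, 2065.

September 20, 2065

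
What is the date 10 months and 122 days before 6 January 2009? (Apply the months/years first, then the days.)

Subtracting 10 months and 122 days from January 6, 2009: first the month/year part, then the days.
month 1 − 10 = -9, which is month 3 of year 2008 → March 2008.
Day 6 is valid in March, giving March 6, 2008.
Now subtract 122 days from March 6, 2008.
Going back 6 days from March 6, 2008 reaches the end of the previous month; 122 − 6 = 116 left.
February 2008 has 29 days (2008 is a leap year): 116 − 29 = 87 left.
January 2008 has 31 days: 87 − 31 = 56 left.
December 2007 has 31 days: 56 − 31 = 25 left.
November 2007 has 30 days; 30 − 25 = 5 → November 5, 2007.

November 5, 2007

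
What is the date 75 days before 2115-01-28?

Counting back 75 days from January 28, 2115.
Going back 28 days from January 28, 2115 reaches the end of the previous month; 75 − 28 = 47 left.
December 2114 has 31 days: 47 − 31 = 16 left.
November 2114 has 30 days; 30 − 16 = 14 → November 14, 2114.

November 14, 2114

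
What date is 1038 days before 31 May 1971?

July 27, 1968

Subtracting 1038 days from May 31, 1971.
Going back 31 days from May 31, 1971 reaches the end of the previous month; 1038 − 31 = 1007 left.
April 1971 has 30 days: 1007 − 30 = 977 left.
March 1971 has 31 days: 977 − 31 = 946 left.
February 1971 has 28 days (1971 is not a leap year): 946 − 28 = 918 left.
January 1971 has 31 days: 918 − 31 = 887 left.
December 1970 has 31 days: 887 − 31 = 856 left.
November 1970 has 30 days: 856 − 30 = 826 left.
October 1970 has 31 days: 826 − 31 = 795 left.
September 1970 has 30 days: 795 − 30 = 765 left.
August 1970 has 31 days: 765 − 31 = 734 left.
July 1970 has 31 days: 734 − 31 = 703 left.
June 1970 has 30 days: 703 − 30 = 673 left.
May 1970 has 31 days: 673 − 31 = 642 left.
April 1970 has 30 days: 642 − 30 = 612 left.
March 1970 has 31 days: 612 − 31 = 581 left.
February 1970 has 28 days (1970 is not a leap year): 581 − 28 = 553 left.
January 1970 has 31 days: 553 − 31 = 522 left.
December 1969 has 31 days: 522 − 31 = 491 left.
November 1969 has 30 days: 491 − 30 = 461 left.
October 1969 has 31 days: 461 − 31 = 430 left.
September 1969 has 30 days: 430 − 30 = 400 left.
August 1969 has 31 days: 400 − 31 = 369 left.
July 1969 has 31 days: 369 − 31 = 338 left.
June 1969 has 30 days: 338 − 30 = 308 left.
May 1969 has 31 days: 308 − 31 = 277 left.
April 1969 has 30 days: 277 − 30 = 247 left.
March 1969 has 31 days: 247 − 31 = 216 left.
February 1969 has 28 days (1969 is not a leap year): 216 − 28 = 188 left.
January 1969 has 31 days: 188 − 31 = 157 left.
December 1968 has 31 days: 157 − 31 = 126 left.
November 1968 has 30 days: 126 − 30 = 96 left.
October 1968 has 31 days: 96 − 31 = 65 left.
September 1968 has 30 days: 65 − 30 = 35 left.
August 1968 has 31 days: 35 − 31 = 4 left.
July 1968 has 31 days; 31 − 4 = 27 → July 27, 1968.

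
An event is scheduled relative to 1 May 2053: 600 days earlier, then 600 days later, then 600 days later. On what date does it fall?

December 22, 2054

Counting back 600 days from May 1, 2053:
Going back 1 day from May 1, 2053 reaches the end of the previous month; 600 − 1 = 599 left.
April 2053 has 30 days: 599 − 30 = 569 left.
March 2053 has 31 days: 569 − 31 = 538 left.
February 2053 has 28 days (2053 is not a leap year): 538 − 28 = 510 left.
January 2053 has 31 days: 510 − 31 = 479 left.
December 2052 has 31 days: 479 − 31 = 448 left.
November 2052 has 30 days: 448 − 30 = 418 left.
October 2052 has 31 days: 418 − 31 = 387 left.
September 2052 has 30 days: 387 − 30 = 357 left.
August 2052 has 31 days: 357 − 31 = 326 left.
July 2052 has 31 days: 326 − 31 = 295 left.
June 2052 has 30 days: 295 − 30 = 265 left.
May 2052 has 31 days: 265 − 31 = 234 left.
April 2052 has 30 days: 234 − 30 = 204 left.
March 2052 has 31 days: 204 − 31 = 173 left.
February 2052 has 29 days (2052 is a leap year): 173 − 29 = 144 left.
January 2052 has 31 days: 144 − 31 = 113 left.
December 2051 has 31 days: 113 − 31 = 82 left.
November 2051 has 30 days: 82 − 30 = 52 left.
October 2051 has 31 days: 52 − 31 = 21 left.
September 2051 has 30 days; 30 − 21 = 9 → September 9, 2051.
Advancing 600 days from September 9, 2051:
September has 30 days, so 30 − 9 = 21 days remain after September 9, 2051; 600 − 21 = 579 left.
October 2051 has 31 days: 579 − 31 = 548 left.
November 2051 has 30 days: 548 − 30 = 518 left.
December 2051 has 31 days: 518 − 31 = 487 left.
January 2052 has 31 days: 487 − 31 = 456 left.
February 2052 has 29 days (2052 is a leap year): 456 − 29 = 427 left.
March 2052 has 31 days: 427 − 31 = 396 left.
April 2052 has 30 days: 396 − 30 = 366 left.
May 2052 has 31 days: 366 − 31 = 335 left.
June 2052 has 30 days: 335 − 30 = 305 left.
July 2052 has 31 days: 305 − 31 = 274 left.
August 2052 has 31 days: 274 − 31 = 243 left.
September 2052 has 30 days: 243 − 30 = 213 left.
October 2052 has 31 days: 213 − 31 = 182 left.
November 2052 has 30 days: 182 − 30 = 152 left.
December 2052 has 31 days: 152 − 31 = 121 left.
January 2053 has 31 days: 121 − 31 = 90 left.
February 2053 has 28 days (2053 is not a leap year): 90 − 28 = 62 left.
March 2053 has 31 days: 62 − 31 = 31 left.
April 2053 has 30 days: 31 − 30 = 1 left.
1 day into May 2053 → May 1, 2053.
Adding 600 days from May 1, 2053:
May has 31 days, so 31 − 1 = 30 days remain after May 1, 2053; 600 − 30 = 570 left.
June 2053 has 30 days: 570 − 30 = 540 left.
July 2053 has 31 days: 540 − 31 = 509 left.
August 2053 has 31 days: 509 − 31 = 478 left.
September 2053 has 30 days: 478 − 30 = 448 left.
October 2053 has 31 days: 448 − 31 = 417 left.
November 2053 has 30 days: 417 − 30 = 387 left.
December 2053 has 31 days: 387 − 31 = 356 left.
January 2054 has 31 days: 356 − 31 = 325 left.
February 2054 has 28 days (2054 is not a leap year): 325 − 28 = 297 left.
March 2054 has 31 days: 297 − 31 = 266 left.
April 2054 has 30 days: 266 − 30 = 236 left.
May 2054 has 31 days: 236 − 31 = 205 left.
June 2054 has 30 days: 205 − 30 = 175 left.
July 2054 has 31 days: 175 − 31 = 144 left.
August 2054 has 31 days: 144 − 31 = 113 left.
September 2054 has 30 days: 113 − 30 = 83 left.
October 2054 has 31 days: 83 − 31 = 52 left.
November 2054 has 30 days: 52 − 30 = 22 left.
22 days into December 2054 → December 22, 2054.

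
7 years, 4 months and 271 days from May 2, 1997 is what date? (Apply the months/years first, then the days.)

May 31, 2005

Counting forward 7 years, 4 months and 271 days from May 2, 1997: first the month/year part, then the days.
+7 years → 2004; month 5 + 4 = 9 → September 2004.
Day 2 is valid in September, giving September 2, 2004.
Now add 271 days from September 2, 2004.
September has 30 days, so 30 − 2 = 28 days remain after September 2, 2004; 271 − 28 = 243 left.
October 2004 has 31 days: 243 − 31 = 212 left.
November 2004 has 30 days: 212 − 30 = 182 left.
December 2004 has 31 days: 182 − 31 = 151 left.
January 2005 has 31 days: 151 − 31 = 120 left.
February 2005 has 28 days (2005 is not a leap year): 120 − 28 = 92 left.
March 2005 has 31 days: 92 − 31 = 61 left.
April 2005 has 30 days: 61 − 30 = 31 left.
31 days into May 2005 → May 31, 2005.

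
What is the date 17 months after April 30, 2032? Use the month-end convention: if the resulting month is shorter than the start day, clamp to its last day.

Advancing 17 months from April 30, 2032.
month 4 + 17 = 21, which is month 9 of year 2033 → September 2033.
Day 30 is valid in September, giving September 30, 2033.

September 30, 2033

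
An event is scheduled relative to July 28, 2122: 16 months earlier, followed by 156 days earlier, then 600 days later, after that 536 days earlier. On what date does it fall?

Going back 16 months from July 28, 2122:
month 7 − 16 = -9, which is month 3 of year 2121 → March 2121.
Day 28 is valid in March, giving March 28, 2121.
Subtracting 156 days from March 28, 2121:
Going back 28 days from March 28, 2121 reaches the end of the previous month; 156 − 28 = 128 left.
February 2121 has 28 days (2121 is not a leap year): 128 − 28 = 100 left.
January 2121 has 31 days: 100 − 31 = 69 left.
December 2120 has 31 days: 69 − 31 = 38 left.
November 2120 has 30 days: 38 − 30 = 8 left.
October 2120 has 31 days; 31 − 8 = 23 → October 23, 2120.
Advancing 600 days from October 23, 2120:
October has 31 days, so 31 − 23 = 8 days remain after October 23, 2120; 600 − 8 = 592 left.
November 2120 has 30 days: 592 − 30 = 562 left.
December 2120 has 31 days: 562 − 31 = 531 left.
January 2121 has 31 days: 531 − 31 = 500 left.
February 2121 has 28 days (2121 is not a leap year): 500 − 28 = 472 left.
March 2121 has 31 days: 472 − 31 = 441 left.
April 2121 has 30 days: 441 − 30 = 411 left.
May 2121 has 31 days: 411 − 31 = 380 left.
June 2121 has 30 days: 380 − 30 = 350 left.
July 2121 has 31 days: 350 − 31 = 319 left.
August 2121 has 31 days: 319 − 31 = 288 left.
September 2121 has 30 days: 288 − 30 = 258 left.
October 2121 has 31 days: 258 − 31 = 227 left.
November 2121 has 30 days: 227 − 30 = 197 left.
December 2121 has 31 days: 197 − 31 = 166 left.
January 2122 has 31 days: 166 − 31 = 135 left.
February 2122 has 28 days (2122 is not a leap year): 135 − 28 = 107 left.
March 2122 has 31 days: 107 − 31 = 76 left.
April 2122 has 30 days: 76 − 30 = 46 left.
May 2122 has 31 days: 46 − 31 = 15 left.
15 days into June 2122 → June 15, 2122.
Subtracting 536 days from June 15, 2122:
Going back 15 days from June 15, 2122 reaches the end of the previous month; 536 − 15 = 521 left.
May 2122 has 31 days: 521 − 31 = 490 left.
April 2122 has 30 days: 490 − 30 = 460 left.
March 2122 has 31 days: 460 − 31 = 429 left.
February 2122 has 28 days (2122 is not a leap year): 429 − 28 = 401 left.
January 2122 has 31 days: 401 − 31 = 370 left.
December 2121 has 31 days: 370 − 31 = 339 left.
November 2121 has 30 days: 339 − 30 = 309 left.
October 2121 has 31 days: 309 − 31 = 278 left.
September 2121 has 30 days: 278 − 30 = 248 left.
August 2121 has 31 days: 248 − 31 = 217 left.
July 2121 has 31 days: 217 − 31 = 186 left.
June 2121 has 30 days: 186 − 30 = 156 left.
May 2121 has 31 days: 156 − 31 = 125 left.
April 2121 has 30 days: 125 − 30 = 95 left.
March 2121 has 31 days: 95 − 31 = 64 left.
February 2121 has 28 days (2121 is not a leap year): 64 − 28 = 36 left.
January 2121 has 31 days: 36 − 31 = 5 left.
December 2120 has 31 days; 31 − 5 = 26 → December 26, 2120.

December 26, 2120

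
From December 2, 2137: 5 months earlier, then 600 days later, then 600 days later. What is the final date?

Subtracting 5 months from December 2, 2137:
month 12 − 5 = 7 → July 2137.
Day 2 is valid in July, giving July 2, 2137.
Counting forward 600 days from July 2, 2137:
July has 31 days, so 31 − 2 = 29 days remain after July 2, 2137; 600 − 29 = 571 left.
August 2137 has 31 days: 571 − 31 = 540 left.
September 2137 has 30 days: 540 − 30 = 510 left.
October 2137 has 31 days: 510 − 31 = 479 left.
November 2137 has 30 days: 479 − 30 = 449 left.
December 2137 has 31 days: 449 − 31 = 418 left.
January 2138 has 31 days: 418 − 31 = 387 left.
February 2138 has 28 days (2138 is not a leap year): 387 − 28 = 359 left.
March 2138 has 31 days: 359 − 31 = 328 left.
April 2138 has 30 days: 328 − 30 = 298 left.
May 2138 has 31 days: 298 − 31 = 267 left.
June 2138 has 30 days: 267 − 30 = 237 left.
July 2138 has 31 days: 237 − 31 = 206 left.
August 2138 has 31 days: 206 − 31 = 175 left.
September 2138 has 30 days: 175 − 30 = 145 left.
October 2138 has 31 days: 145 − 31 = 114 left.
November 2138 has 30 days: 114 − 30 = 84 left.
December 2138 has 31 days: 84 − 31 = 53 left.
January 2139 has 31 days: 53 − 31 = 22 left.
22 days into February 2139 → February 22, 2139.
Advancing 600 days from February 22, 2139:
February has 28 days, so 28 − 22 = 6 days remain after February 22, 2139; 600 − 6 = 594 left.
March 2139 has 31 days: 594 − 31 = 563 left.
April 2139 has 30 days: 563 − 30 = 533 left.
May 2139 has 31 days: 533 − 31 = 502 left.
June 2139 has 30 days: 502 − 30 = 472 left.
July 2139 has 31 days: 472 − 31 = 441 left.
August 2139 has 31 days: 441 − 31 = 410 left.
September 2139 has 30 days: 410 − 30 = 380 left.
October 2139 has 31 days: 380 − 31 = 349 left.
November 2139 has 30 days: 349 − 30 = 319 left.
December 2139 has 31 days: 319 − 31 = 288 left.
January 2140 has 31 days: 288 − 31 = 257 left.
February 2140 has 29 days (2140 is a leap year): 257 − 29 = 228 left.
March 2140 has 31 days: 228 − 31 = 197 left.
April 2140 has 30 days: 197 − 30 = 167 left.
May 2140 has 31 days: 167 − 31 = 136 left.
June 2140 has 30 days: 136 − 30 = 106 left.
July 2140 has 31 days: 106 − 31 = 75 left.
August 2140 has 31 days: 75 − 31 = 44 left.
September 2140 has 30 days: 44 − 30 = 14 left.
14 days into October 2140 → October 14, 2140.

October 14, 2140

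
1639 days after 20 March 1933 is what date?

Adding 1639 days from March 20, 1933.
March has 31 days, so 31 − 20 = 11 days remain after March 20, 1933; 1639 − 11 = 1628 left.
April 1933 has 30 days: 1628 − 30 = 1598 left.
May 1933 has 31 days: 1598 − 31 = 1567 left.
June 1933 has 30 days: 1567 − 30 = 1537 left.
July 1933 has 31 days: 1537 − 31 = 1506 left.
August 1933 has 31 days: 1506 − 31 = 1475 left.
September 1933 has 30 days: 1475 − 30 = 1445 left.
October 1933 has 31 days: 1445 − 31 = 1414 left.
November 1933 has 30 days: 1414 − 30 = 1384 left.
December 1933 has 31 days: 1384 − 31 = 1353 left.
January 1934 has 31 days: 1353 − 31 = 1322 left.
February 1934 has 28 days (1934 is not a leap year): 1322 − 28 = 1294 left.
March 1934 has 31 days: 1294 − 31 = 1263 left.
April 1934 has 30 days: 1263 − 30 = 1233 left.
May 1934 has 31 days: 1233 − 31 = 1202 left.
June 1934 has 30 days: 1202 − 30 = 1172 left.
July 1934 has 31 days: 1172 − 31 = 1141 left.
August 1934 has 31 days: 1141 − 31 = 1110 left.
September 1934 has 30 days: 1110 − 30 = 1080 left.
October 1934 has 31 days: 1080 − 31 = 1049 left.
November 1934 has 30 days: 1049 − 30 = 1019 left.
December 1934 has 31 days: 1019 − 31 = 988 left.
January 1935 has 31 days: 988 − 31 = 957 left.
February 1935 has 28 days (1935 is not a leap year): 957 − 28 = 929 left.
March 1935 has 31 days: 929 − 31 = 898 left.
April 1935 has 30 days: 898 − 30 = 868 left.
May 1935 has 31 days: 868 − 31 = 837 left.
June 1935 has 30 days: 837 − 30 = 807 left.
July 1935 has 31 days: 807 − 31 = 776 left.
August 1935 has 31 days: 776 − 31 = 745 left.
September 1935 has 30 days: 745 − 30 = 715 left.
October 1935 has 31 days: 715 − 31 = 684 left.
November 1935 has 30 days: 684 − 30 = 654 left.
December 1935 has 31 days: 654 − 31 = 623 left.
January 1936 has 31 days: 623 − 31 = 592 left.
February 1936 has 29 days (1936 is a leap year): 592 − 29 = 563 left.
March 1936 has 31 days: 563 − 31 = 532 left.
April 1936 has 30 days: 532 − 30 = 502 left.
May 1936 has 31 days: 502 − 31 = 471 left.
June 1936 has 30 days: 471 − 30 = 441 left.
July 1936 has 31 days: 441 − 31 = 410 left.
August 1936 has 31 days: 410 − 31 = 379 left.
September 1936 has 30 days: 379 − 30 = 349 left.
October 1936 has 31 days: 349 − 31 = 318 left.
November 1936 has 30 days: 318 − 30 = 288 left.
December 1936 has 31 days: 288 − 31 = 257 left.
January 1937 has 31 days: 257 − 31 = 226 left.
February 1937 has 28 days (1937 is not a leap year): 226 − 28 = 198 left.
March 1937 has 31 days: 198 − 31 = 167 left.
April 1937 has 30 days: 167 − 30 = 137 left.
May 1937 has 31 days: 137 − 31 = 106 left.
June 1937 has 30 days: 106 − 30 = 76 left.
July 1937 has 31 days: 76 − 31 = 45 left.
August 1937 has 31 days: 45 − 31 = 14 left.
14 days into September 1937 → September 14, 1937.

September 14, 1937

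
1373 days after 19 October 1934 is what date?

Advancing 1373 days from October 19, 1934.
October has 31 days, so 31 − 19 = 12 days remain after October 19, 1934; 1373 − 12 = 1361 left.
November 1934 has 30 days: 1361 − 30 = 1331 left.
December 1934 has 31 days: 1331 − 31 = 1300 left.
January 1935 has 31 days: 1300 − 31 = 1269 left.
February 1935 has 28 days (1935 is not a leap year): 1269 − 28 = 1241 left.
March 1935 has 31 days: 1241 − 31 = 1210 left.
April 1935 has 30 days: 1210 − 30 = 1180 left.
May 1935 has 31 days: 1180 − 31 = 1149 left.
June 1935 has 30 days: 1149 − 30 = 1119 left.
July 1935 has 31 days: 1119 − 31 = 1088 left.
August 1935 has 31 days: 1088 − 31 = 1057 left.
September 1935 has 30 days: 1057 − 30 = 1027 left.
October 1935 has 31 days: 1027 − 31 = 996 left.
November 1935 has 30 days: 996 − 30 = 966 left.
December 1935 has 31 days: 966 − 31 = 935 left.
January 1936 has 31 days: 935 − 31 = 904 left.
February 1936 has 29 days (1936 is a leap year): 904 − 29 = 875 left.
March 1936 has 31 days: 875 − 31 = 844 left.
April 1936 has 30 days: 844 − 30 = 814 left.
May 1936 has 31 days: 814 − 31 = 783 left.
June 1936 has 30 days: 783 − 30 = 753 left.
July 1936 has 31 days: 753 − 31 = 722 left.
August 1936 has 31 days: 722 − 31 = 691 left.
September 1936 has 30 days: 691 − 30 = 661 left.
October 1936 has 31 days: 661 − 31 = 630 left.
November 1936 has 30 days: 630 − 30 = 600 left.
December 1936 has 31 days: 600 − 31 = 569 left.
January 1937 has 31 days: 569 − 31 = 538 left.
February 1937 has 28 days (1937 is not a leap year): 538 − 28 = 510 left.
March 1937 has 31 days: 510 − 31 = 479 left.
April 1937 has 30 days: 479 − 30 = 449 left.
May 1937 has 31 days: 449 − 31 = 418 left.
June 1937 has 30 days: 418 − 30 = 388 left.
July 1937 has 31 days: 388 − 31 = 357 left.
August 1937 has 31 days: 357 − 31 = 326 left.
September 1937 has 30 days: 326 − 30 = 296 left.
October 1937 has 31 days: 296 − 31 = 265 left.
November 1937 has 30 days: 265 − 30 = 235 left.
December 1937 has 31 days: 235 − 31 = 204 left.
January 1938 has 31 days: 204 − 31 = 173 left.
February 1938 has 28 days (1938 is not a leap year): 173 − 28 = 145 left.
March 1938 has 31 days: 145 − 31 = 114 left.
April 1938 has 30 days: 114 − 30 = 84 left.
May 1938 has 31 days: 84 − 31 = 53 left.
June 1938 has 30 days: 53 − 30 = 23 left.
23 days into July 1938 → July 23, 1938.

July 23, 1938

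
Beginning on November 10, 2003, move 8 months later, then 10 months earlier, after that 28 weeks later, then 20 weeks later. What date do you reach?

Advancing 8 months from November 10, 2003:
month 11 + 8 = 19, which is month 7 of year 2004 → July 2004.
Day 10 is valid in July, giving July 10, 2004.
Subtracting 10 months from July 10, 2004:
month 7 − 10 = -3, which is month 9 of year 2003 → September 2003.
Day 10 is valid in September, giving September 10, 2003.
Counting forward 28 weeks (= 196 days) from September 10, 2003:
September has 30 days, so 30 − 10 = 20 days remain after September 10, 2003; 196 − 20 = 176 left.
October 2003 has 31 days: 176 − 31 = 145 left.
November 2003 has 30 days: 145 − 30 = 115 left.
December 2003 has 31 days: 115 − 31 = 84 left.
January 2004 has 31 days: 84 − 31 = 53 left.
February 2004 has 29 days (2004 is a leap year): 53 − 29 = 24 left.
24 days into March 2004 → March 24, 2004.
Adding 20 weeks (= 140 days) from March 24, 2004:
March has 31 days, so 31 − 24 = 7 days remain after March 24, 2004; 140 − 7 = 133 left.
April 2004 has 30 days: 133 − 30 = 103 left.
May 2004 has 31 days: 103 − 31 = 72 left.
June 2004 has 30 days: 72 − 30 = 42 left.
July 2004 has 31 days: 42 − 31 = 11 left.
11 days into August 2004 → August 11, 2004.

August 11, 2004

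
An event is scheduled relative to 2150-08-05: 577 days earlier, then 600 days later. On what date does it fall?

Counting back 577 days from August 5, 2150:
Going back 5 days from August 5, 2150 reaches the end of the previous month; 577 − 5 = 572 left.
July 2150 has 31 days: 572 − 31 = 541 left.
June 2150 has 30 days: 541 − 30 = 511 left.
May 2150 has 31 days: 511 − 31 = 480 left.
April 2150 has 30 days: 480 − 30 = 450 left.
March 2150 has 31 days: 450 − 31 = 419 left.
February 2150 has 28 days (2150 is not a leap year): 419 − 28 = 391 left.
January 2150 has 31 days: 391 − 31 = 360 left.
December 2149 has 31 days: 360 − 31 = 329 left.
November 2149 has 30 days: 329 − 30 = 299 left.
October 2149 has 31 days: 299 − 31 = 268 left.
September 2149 has 30 days: 268 − 30 = 238 left.
August 2149 has 31 days: 238 − 31 = 207 left.
July 2149 has 31 days: 207 − 31 = 176 left.
June 2149 has 30 days: 176 − 30 = 146 left.
May 2149 has 31 days: 146 − 31 = 115 left.
April 2149 has 30 days: 115 − 30 = 85 left.
March 2149 has 31 days: 85 − 31 = 54 left.
February 2149 has 28 days (2149 is not a leap year): 54 − 28 = 26 left.
January 2149 has 31 days; 31 − 26 = 5 → January 5, 2149.
Advancing 600 days from January 5, 2149:
January has 31 days, so 31 − 5 = 26 days remain after January 5, 2149; 600 − 26 = 574 left.
February 2149 has 28 days (2149 is not a leap year): 574 − 28 = 546 left.
March 2149 has 31 days: 546 − 31 = 515 left.
April 2149 has 30 days: 515 − 30 = 485 left.
May 2149 has 31 days: 485 − 31 = 454 left.
June 2149 has 30 days: 454 − 30 = 424 left.
July 2149 has 31 days: 424 − 31 = 393 left.
August 2149 has 31 days: 393 − 31 = 362 left.
September 2149 has 30 days: 362 − 30 = 332 left.
October 2149 has 31 days: 332 − 31 = 301 left.
November 2149 has 30 days: 301 − 30 = 271 left.
December 2149 has 31 days: 271 − 31 = 240 left.
January 2150 has 31 days: 240 − 31 = 209 left.
February 2150 has 28 days (2150 is not a leap year): 209 − 28 = 181 left.
March 2150 has 31 days: 181 − 31 = 150 left.
April 2150 has 30 days: 150 − 30 = 120 left.
May 2150 has 31 days: 120 − 31 = 89 left.
June 2150 has 30 days: 89 − 30 = 59 left.
July 2150 has 31 days: 59 − 31 = 28 left.
28 days into August 2150 → August 28, 2150.

August 28, 2150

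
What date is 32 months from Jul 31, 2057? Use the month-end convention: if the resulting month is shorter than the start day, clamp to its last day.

Counting forward 32 months from July 31, 2057.
month 7 + 32 = 39, which is month 3 of year 2060 → March 2060.
Day 31 is valid in March, giving March 31, 2060.

March 31, 2060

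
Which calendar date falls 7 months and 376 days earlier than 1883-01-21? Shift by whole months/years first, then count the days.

June 10, 1881

Going back 7 months and 376 days from January 21, 1883: first the month/year part, then the days.
month 1 − 7 = -6, which is month 6 of year 1882 → June 1882.
Day 21 is valid in June, giving June 21, 1882.
Now subtract 376 days from June 21, 1882.
Going back 21 days from June 21, 1882 reaches the end of the previous month; 376 − 21 = 355 left.
May 1882 has 31 days: 355 − 31 = 324 left.
April 1882 has 30 days: 324 − 30 = 294 left.
March 1882 has 31 days: 294 − 31 = 263 left.
February 1882 has 28 days (1882 is not a leap year): 263 − 28 = 235 left.
January 1882 has 31 days: 235 − 31 = 204 left.
December 1881 has 31 days: 204 − 31 = 173 left.
November 1881 has 30 days: 173 − 30 = 143 left.
October 1881 has 31 days: 143 − 31 = 112 left.
September 1881 has 30 days: 112 − 30 = 82 left.
August 1881 has 31 days: 82 − 31 = 51 left.
July 1881 has 31 days: 51 − 31 = 20 left.
June 1881 has 30 days; 30 − 20 = 10 → June 10, 1881.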